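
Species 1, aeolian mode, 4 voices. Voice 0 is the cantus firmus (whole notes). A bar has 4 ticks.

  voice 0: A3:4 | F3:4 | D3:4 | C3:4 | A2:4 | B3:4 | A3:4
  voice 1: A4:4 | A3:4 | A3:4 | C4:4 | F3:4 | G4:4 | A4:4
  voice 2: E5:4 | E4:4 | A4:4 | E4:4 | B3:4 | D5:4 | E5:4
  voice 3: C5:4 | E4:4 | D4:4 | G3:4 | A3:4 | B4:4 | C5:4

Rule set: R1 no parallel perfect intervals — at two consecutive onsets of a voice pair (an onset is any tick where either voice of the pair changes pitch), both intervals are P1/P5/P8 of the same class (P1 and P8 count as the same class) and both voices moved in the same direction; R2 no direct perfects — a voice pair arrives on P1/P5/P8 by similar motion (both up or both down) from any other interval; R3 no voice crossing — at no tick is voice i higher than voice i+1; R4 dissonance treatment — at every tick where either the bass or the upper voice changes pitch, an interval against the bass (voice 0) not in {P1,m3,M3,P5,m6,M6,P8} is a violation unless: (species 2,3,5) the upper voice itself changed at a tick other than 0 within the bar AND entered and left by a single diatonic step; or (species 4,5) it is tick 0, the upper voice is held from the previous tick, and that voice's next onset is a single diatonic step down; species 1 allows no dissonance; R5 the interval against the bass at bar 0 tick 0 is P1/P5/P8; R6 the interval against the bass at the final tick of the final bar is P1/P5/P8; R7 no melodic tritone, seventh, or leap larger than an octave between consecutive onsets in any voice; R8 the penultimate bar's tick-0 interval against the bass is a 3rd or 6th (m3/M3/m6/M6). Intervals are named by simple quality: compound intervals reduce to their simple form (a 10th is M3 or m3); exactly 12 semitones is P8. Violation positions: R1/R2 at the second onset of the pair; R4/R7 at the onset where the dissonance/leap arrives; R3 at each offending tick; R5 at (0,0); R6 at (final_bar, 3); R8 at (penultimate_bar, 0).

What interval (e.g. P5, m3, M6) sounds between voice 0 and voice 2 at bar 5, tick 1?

voice 0=B3 voice 2=D5 -> m3

m3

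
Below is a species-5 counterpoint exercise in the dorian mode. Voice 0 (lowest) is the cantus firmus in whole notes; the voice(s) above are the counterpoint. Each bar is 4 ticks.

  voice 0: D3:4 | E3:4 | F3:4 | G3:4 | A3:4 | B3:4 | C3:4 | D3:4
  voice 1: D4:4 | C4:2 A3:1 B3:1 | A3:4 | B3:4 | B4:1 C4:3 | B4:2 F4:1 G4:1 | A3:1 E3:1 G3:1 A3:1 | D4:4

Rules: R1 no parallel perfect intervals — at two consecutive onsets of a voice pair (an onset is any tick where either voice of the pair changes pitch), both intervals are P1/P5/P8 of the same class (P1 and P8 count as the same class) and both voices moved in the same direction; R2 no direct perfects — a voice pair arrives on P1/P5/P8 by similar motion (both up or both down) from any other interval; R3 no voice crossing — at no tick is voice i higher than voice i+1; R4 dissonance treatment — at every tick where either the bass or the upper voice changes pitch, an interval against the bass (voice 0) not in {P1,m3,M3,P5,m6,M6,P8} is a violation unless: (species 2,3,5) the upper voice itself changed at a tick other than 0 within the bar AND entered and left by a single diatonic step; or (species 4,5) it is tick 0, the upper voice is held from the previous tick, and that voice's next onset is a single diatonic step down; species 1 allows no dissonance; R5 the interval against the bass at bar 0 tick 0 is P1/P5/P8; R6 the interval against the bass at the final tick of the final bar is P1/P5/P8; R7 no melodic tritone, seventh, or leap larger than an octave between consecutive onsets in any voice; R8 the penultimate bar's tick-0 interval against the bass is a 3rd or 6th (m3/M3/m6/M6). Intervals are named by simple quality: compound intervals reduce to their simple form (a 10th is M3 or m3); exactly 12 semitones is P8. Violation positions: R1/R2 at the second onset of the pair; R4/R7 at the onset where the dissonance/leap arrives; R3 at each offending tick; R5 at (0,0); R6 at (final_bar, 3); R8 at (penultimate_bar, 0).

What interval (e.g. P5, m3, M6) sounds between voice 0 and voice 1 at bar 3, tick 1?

M3

voice 0=G3 voice 1=B3 -> M3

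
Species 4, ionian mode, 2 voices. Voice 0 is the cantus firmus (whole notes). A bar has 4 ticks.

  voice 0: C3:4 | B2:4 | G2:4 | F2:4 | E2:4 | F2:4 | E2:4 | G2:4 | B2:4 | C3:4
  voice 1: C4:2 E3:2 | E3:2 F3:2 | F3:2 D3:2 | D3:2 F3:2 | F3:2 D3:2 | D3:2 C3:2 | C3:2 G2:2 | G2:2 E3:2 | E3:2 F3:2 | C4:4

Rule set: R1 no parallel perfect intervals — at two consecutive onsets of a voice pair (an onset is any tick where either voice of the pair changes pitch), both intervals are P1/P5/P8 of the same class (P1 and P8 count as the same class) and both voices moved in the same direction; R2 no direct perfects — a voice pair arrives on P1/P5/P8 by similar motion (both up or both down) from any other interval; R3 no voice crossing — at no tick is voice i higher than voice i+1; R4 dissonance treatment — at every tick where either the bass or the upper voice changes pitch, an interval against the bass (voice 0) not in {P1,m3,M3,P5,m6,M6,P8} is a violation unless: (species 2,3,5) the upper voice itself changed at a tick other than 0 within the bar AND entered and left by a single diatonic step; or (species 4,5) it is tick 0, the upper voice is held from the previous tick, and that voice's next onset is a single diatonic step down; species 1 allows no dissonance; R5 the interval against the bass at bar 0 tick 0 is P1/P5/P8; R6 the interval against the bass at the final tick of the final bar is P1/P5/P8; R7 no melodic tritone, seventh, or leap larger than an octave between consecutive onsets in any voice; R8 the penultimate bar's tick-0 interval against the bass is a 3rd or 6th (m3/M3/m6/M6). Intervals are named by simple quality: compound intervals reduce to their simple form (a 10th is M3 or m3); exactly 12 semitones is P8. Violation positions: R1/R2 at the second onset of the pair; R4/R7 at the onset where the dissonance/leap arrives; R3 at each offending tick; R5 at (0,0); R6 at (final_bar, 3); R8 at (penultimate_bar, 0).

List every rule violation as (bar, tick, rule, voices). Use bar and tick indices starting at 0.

(1, 0, R4, (0, 1))
(1, 2, R4, (0, 1))
(2, 0, R4, (0, 1))
(4, 0, R4, (0, 1))
(4, 2, R4, (0, 1))
(8, 0, R4, (0, 1))
(8, 0, R8, (0, 1))
(8, 2, R4, (0, 1))
(9, 0, R2, (0, 1))

bar 0: v0=C3 v1=C4 downbeat P8
bar 1: v0=B2 v1=E3 downbeat P4
bar 2: v0=G2 v1=F3 downbeat m7
bar 3: v0=F2 v1=D3 downbeat M6
bar 4: v0=E2 v1=F3 downbeat m2
bar 5: v0=F2 v1=D3 downbeat M6
bar 6: v0=E2 v1=C3 downbeat m6
bar 7: v0=G2 v1=G2 downbeat P1
bar 8: v0=B2 v1=E3 downbeat P4
bar 9: v0=C3 v1=C4 downbeat P8
  -> R4 @ bar 1 tick 0 v(0, 1): B2/E3 P4 untreated
  -> R4 @ bar 1 tick 2 v(0, 1): B2/F3 TT untreated
  -> R4 @ bar 2 tick 0 v(0, 1): G2/F3 m7 untreated
  -> R4 @ bar 4 tick 0 v(0, 1): E2/F3 m2 untreated
  -> R4 @ bar 4 tick 2 v(0, 1): E2/D3 m7 untreated
  -> R4 @ bar 8 tick 0 v(0, 1): B2/E3 P4 untreated
  -> R8 @ bar 8 tick 0 v(0, 1): penult P4 not 3rd/6th
  -> R4 @ bar 8 tick 2 v(0, 1): B2/F3 TT untreated
  -> R2 @ bar 9 tick 0 v(0, 1): B2/F3 TT -> C3/C4 P8 similar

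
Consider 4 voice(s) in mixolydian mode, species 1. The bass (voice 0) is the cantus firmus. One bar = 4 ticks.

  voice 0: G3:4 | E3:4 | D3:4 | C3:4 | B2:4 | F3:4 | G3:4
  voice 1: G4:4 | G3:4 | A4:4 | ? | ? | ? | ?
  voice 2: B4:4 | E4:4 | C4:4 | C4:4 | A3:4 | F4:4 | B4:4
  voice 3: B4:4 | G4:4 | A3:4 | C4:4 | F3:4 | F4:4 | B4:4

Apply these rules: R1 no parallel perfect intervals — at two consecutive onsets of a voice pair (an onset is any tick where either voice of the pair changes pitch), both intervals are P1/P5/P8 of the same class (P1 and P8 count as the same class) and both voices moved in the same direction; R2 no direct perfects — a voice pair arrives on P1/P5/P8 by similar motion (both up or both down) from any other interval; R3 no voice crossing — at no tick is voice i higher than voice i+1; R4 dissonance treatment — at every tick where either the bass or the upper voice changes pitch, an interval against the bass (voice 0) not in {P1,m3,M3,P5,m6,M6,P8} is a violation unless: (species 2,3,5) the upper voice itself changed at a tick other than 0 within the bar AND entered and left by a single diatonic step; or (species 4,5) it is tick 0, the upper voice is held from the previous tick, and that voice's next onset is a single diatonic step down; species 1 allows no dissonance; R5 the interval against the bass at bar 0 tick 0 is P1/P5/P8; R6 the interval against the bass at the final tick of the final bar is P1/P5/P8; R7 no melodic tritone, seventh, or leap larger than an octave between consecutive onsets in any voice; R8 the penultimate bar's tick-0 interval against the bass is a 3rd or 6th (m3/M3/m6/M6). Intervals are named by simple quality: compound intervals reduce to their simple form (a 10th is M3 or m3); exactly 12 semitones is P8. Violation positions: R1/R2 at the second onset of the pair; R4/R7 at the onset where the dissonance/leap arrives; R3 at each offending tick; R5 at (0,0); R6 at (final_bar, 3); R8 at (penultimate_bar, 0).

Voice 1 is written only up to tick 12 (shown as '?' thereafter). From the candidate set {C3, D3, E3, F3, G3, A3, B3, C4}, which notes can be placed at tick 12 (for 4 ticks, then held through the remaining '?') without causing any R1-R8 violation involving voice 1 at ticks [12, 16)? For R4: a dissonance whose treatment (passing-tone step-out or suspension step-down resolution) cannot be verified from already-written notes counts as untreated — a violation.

C3: violates R2,R7
D3: violates R4,R7
E3: violates R7
F3: violates R4,R7
G3: violates R1,R7
A3: legal
B3: violates R4,R7
C4: violates R2

{A3}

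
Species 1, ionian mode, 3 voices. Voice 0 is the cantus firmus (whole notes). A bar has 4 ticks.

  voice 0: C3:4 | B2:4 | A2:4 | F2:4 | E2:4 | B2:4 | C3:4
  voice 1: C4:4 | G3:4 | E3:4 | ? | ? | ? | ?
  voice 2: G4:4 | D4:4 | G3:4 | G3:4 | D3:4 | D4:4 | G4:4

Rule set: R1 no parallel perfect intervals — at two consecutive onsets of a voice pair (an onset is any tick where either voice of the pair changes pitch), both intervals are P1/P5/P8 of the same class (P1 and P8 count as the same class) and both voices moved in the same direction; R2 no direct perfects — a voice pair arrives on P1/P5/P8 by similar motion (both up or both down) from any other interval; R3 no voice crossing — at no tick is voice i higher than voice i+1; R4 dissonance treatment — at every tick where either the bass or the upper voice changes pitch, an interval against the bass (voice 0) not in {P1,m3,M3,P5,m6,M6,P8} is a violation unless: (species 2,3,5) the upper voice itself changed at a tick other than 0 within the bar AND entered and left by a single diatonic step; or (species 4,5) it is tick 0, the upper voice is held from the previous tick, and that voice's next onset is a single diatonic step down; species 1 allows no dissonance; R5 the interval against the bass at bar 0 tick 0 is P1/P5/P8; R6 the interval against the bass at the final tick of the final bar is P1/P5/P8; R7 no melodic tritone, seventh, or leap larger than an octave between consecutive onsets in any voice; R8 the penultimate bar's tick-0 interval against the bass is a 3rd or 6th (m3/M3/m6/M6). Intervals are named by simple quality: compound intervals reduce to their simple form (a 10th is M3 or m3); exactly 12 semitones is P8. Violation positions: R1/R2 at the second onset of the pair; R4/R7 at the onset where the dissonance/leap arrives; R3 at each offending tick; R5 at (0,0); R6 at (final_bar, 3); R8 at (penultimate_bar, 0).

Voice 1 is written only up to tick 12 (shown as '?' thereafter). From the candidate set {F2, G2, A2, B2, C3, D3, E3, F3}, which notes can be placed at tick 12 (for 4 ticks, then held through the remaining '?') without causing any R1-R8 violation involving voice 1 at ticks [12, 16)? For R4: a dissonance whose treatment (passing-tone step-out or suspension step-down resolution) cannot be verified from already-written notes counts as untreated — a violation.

{A2, D3, F3}

F2: violates R2,R7
G2: violates R4
A2: legal
B2: violates R4
C3: violates R1
D3: legal
E3: violates R4
F3: legal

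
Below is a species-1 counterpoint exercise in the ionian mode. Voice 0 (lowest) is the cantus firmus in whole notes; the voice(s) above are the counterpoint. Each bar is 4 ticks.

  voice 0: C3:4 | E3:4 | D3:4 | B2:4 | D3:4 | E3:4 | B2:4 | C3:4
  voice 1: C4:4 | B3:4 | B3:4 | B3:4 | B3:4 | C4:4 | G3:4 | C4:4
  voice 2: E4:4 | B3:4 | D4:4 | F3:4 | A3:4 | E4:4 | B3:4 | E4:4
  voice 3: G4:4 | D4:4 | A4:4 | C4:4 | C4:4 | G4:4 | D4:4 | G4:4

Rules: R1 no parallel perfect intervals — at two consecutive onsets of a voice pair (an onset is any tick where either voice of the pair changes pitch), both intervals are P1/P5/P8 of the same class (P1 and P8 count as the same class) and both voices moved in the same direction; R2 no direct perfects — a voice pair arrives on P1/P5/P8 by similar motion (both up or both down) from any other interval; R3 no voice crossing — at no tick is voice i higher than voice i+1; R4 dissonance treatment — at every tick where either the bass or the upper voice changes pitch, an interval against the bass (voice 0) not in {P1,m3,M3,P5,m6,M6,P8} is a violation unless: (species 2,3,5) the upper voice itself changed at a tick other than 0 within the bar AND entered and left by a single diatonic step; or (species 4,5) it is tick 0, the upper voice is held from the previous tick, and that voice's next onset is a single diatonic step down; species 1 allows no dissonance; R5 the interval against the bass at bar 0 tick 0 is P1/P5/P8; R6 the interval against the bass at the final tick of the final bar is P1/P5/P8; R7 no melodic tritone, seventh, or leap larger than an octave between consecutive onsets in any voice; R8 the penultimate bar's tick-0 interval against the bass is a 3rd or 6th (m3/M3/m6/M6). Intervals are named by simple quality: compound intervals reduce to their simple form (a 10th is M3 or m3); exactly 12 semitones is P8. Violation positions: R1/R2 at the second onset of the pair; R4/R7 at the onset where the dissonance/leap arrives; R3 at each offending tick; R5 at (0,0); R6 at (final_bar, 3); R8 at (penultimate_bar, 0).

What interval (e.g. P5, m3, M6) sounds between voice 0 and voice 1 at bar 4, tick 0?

M6

voice 0=D3 voice 1=B3 -> M6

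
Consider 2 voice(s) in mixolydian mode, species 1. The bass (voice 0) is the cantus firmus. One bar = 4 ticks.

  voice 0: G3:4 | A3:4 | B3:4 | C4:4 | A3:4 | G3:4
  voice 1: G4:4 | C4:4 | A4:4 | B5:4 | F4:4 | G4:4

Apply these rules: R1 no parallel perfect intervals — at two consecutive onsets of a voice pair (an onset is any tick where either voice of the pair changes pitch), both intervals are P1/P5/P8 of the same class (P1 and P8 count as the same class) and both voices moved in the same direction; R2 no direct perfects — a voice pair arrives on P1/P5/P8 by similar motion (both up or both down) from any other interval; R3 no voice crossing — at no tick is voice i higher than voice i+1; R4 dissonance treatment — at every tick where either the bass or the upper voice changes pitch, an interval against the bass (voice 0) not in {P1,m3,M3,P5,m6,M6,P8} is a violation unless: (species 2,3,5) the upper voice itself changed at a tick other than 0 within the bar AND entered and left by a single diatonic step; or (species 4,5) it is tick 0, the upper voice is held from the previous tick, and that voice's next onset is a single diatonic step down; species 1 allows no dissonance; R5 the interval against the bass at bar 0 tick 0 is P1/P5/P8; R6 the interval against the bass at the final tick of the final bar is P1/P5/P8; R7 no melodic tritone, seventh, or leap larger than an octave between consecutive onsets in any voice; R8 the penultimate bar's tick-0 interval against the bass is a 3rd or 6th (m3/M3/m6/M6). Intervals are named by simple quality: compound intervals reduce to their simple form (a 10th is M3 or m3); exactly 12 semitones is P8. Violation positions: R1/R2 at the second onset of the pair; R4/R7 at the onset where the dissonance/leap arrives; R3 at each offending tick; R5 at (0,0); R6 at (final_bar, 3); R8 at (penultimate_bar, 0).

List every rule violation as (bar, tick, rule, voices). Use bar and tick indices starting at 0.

(2, 0, R4, (0, 1))
(3, 0, R4, (0, 1))
(3, 0, R7, (1,))
(4, 0, R7, (1,))

bar 0: v0=G3 v1=G4 downbeat P8
bar 1: v0=A3 v1=C4 downbeat m3
bar 2: v0=B3 v1=A4 downbeat m7
bar 3: v0=C4 v1=B5 downbeat M7
bar 4: v0=A3 v1=F4 downbeat m6
bar 5: v0=G3 v1=G4 downbeat P8
  -> R4 @ bar 2 tick 0 v(0, 1): B3/A4 m7 untreated
  -> R4 @ bar 3 tick 0 v(0, 1): C4/B5 M7 untreated
  -> R7 @ bar 3 tick 0 v(1,): A4->B5 leap 14st
  -> R7 @ bar 4 tick 0 v(1,): B5->F4 leap 18st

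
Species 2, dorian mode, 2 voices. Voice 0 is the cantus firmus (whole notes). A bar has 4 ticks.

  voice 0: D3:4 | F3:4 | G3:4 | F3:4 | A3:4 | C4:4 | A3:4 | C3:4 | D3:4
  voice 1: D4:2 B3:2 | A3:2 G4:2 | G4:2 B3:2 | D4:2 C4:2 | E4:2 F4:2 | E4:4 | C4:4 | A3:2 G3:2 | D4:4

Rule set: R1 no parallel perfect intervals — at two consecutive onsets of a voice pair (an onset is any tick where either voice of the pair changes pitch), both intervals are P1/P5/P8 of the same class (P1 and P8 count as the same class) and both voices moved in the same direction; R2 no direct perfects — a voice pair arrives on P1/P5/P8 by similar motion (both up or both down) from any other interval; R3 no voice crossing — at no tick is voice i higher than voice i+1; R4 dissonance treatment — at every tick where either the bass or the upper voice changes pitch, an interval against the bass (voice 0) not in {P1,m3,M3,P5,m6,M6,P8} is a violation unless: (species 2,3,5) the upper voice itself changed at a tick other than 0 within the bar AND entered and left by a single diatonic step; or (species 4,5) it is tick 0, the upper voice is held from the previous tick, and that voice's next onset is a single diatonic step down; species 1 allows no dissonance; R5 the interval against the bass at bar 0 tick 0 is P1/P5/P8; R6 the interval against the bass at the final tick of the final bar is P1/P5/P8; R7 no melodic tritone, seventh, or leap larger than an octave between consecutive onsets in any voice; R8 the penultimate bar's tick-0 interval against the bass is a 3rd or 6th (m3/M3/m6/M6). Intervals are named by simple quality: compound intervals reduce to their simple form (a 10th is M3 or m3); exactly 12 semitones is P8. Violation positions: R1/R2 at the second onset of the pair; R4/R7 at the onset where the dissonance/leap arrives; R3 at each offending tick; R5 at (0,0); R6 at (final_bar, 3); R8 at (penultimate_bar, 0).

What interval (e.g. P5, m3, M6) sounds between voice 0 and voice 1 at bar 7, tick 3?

P5

voice 0=C3 voice 1=G3 -> P5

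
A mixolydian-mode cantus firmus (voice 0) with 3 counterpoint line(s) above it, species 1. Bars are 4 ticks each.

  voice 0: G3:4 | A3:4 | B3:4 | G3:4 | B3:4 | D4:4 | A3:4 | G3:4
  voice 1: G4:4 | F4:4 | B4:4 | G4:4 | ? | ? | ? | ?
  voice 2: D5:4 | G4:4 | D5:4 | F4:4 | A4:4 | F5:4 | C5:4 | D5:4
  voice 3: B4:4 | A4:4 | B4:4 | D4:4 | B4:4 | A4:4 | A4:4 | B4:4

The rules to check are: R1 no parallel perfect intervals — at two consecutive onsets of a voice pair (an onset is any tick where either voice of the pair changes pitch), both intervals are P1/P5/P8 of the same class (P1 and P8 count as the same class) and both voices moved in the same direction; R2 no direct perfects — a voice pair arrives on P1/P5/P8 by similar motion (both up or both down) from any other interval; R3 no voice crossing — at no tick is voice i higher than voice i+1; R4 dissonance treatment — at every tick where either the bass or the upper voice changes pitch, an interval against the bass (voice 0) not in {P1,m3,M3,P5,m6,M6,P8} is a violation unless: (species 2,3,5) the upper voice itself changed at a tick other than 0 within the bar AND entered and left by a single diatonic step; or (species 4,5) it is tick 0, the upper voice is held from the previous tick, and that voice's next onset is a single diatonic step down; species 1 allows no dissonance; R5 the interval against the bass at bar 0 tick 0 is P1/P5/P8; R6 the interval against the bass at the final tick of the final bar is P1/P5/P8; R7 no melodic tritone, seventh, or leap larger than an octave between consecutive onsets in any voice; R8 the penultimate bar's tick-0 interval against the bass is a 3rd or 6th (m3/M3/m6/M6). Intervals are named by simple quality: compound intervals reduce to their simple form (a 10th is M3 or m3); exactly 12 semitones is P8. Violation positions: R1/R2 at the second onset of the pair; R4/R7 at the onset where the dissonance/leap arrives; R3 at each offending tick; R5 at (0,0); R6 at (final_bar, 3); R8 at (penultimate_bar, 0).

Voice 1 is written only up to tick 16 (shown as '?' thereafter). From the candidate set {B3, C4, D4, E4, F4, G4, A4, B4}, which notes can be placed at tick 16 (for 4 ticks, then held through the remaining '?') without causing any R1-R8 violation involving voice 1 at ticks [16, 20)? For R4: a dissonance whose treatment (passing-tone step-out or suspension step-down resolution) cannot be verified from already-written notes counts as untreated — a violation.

B3: legal
C4: violates R4
D4: legal
E4: violates R4
F4: violates R4
G4: legal
A4: violates R2,R4
B4: violates R1,R2,R3

{B3, D4, G4}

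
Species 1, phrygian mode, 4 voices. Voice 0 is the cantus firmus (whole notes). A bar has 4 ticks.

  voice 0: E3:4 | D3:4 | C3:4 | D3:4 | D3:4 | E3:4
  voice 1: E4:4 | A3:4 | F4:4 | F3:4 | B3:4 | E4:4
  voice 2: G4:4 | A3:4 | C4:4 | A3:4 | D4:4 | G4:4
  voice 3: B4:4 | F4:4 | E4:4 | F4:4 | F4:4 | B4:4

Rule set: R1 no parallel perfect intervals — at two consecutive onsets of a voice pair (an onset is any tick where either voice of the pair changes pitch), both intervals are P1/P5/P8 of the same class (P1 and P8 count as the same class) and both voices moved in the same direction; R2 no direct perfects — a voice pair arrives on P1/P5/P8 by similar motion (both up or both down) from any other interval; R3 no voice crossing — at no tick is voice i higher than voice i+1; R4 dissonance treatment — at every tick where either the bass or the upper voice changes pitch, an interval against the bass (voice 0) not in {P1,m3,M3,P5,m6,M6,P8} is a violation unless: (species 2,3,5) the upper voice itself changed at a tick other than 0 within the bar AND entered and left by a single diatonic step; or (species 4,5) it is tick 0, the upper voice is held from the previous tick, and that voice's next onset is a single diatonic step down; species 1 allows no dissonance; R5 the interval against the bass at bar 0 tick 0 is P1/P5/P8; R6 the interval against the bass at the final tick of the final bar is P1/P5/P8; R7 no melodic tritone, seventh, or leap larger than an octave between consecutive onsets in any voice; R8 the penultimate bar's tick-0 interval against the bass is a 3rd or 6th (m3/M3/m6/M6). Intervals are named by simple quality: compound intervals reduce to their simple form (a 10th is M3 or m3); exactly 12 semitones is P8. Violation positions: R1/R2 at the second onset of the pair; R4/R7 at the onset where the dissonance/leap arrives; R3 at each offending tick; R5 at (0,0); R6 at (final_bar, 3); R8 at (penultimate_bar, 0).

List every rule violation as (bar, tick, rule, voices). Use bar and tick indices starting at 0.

bar 0: v0=E3 v1=E4 v2=G4 v3=B4 downbeat P5
bar 1: v0=D3 v1=A3 v2=A3 v3=F4 downbeat m3
bar 2: v0=C3 v1=F4 v2=C4 v3=E4 downbeat M3
bar 3: v0=D3 v1=F3 v2=A3 v3=F4 downbeat m3
bar 4: v0=D3 v1=B3 v2=D4 v3=F4 downbeat m3
bar 5: v0=E3 v1=E4 v2=G4 v3=B4 downbeat P5
  -> R5 @ bar 0 tick 0 v(0, 2): opens on m3
  -> R2 @ bar 1 tick 0 v(0, 1): E3/E4 P8 -> D3/A3 P5 similar
  -> R2 @ bar 1 tick 0 v(0, 2): E3/G4 m3 -> D3/A3 P5 similar
  -> R2 @ bar 1 tick 0 v(1, 2): E4/G4 m3 -> A3/A3 P1 similar
  -> R7 @ bar 1 tick 0 v(2,): G4->A3 leap 10st
  -> R7 @ bar 1 tick 0 v(3,): B4->F4 leap 6st
  -> R3 @ bar 2 tick 0 v(1, 2): F4 above C4
  -> R4 @ bar 2 tick 0 v(0, 1): C3/F4 P4 untreated
  -> R3 @ bar 2 tick 1 v(1, 2): F4 above C4
  -> R3 @ bar 2 tick 2 v(1, 2): F4 above C4
  -> R3 @ bar 2 tick 3 v(1, 2): F4 above C4
  -> R7 @ bar 4 tick 0 v(1,): F3->B3 leap 6st
  -> R8 @ bar 4 tick 0 v(0, 2): penult P8 not 3rd/6th
  -> R2 @ bar 5 tick 0 v(0, 1): D3/B3 M6 -> E3/E4 P8 similar
  -> R2 @ bar 5 tick 0 v(0, 3): D3/F4 m3 -> E3/B4 P5 similar
  -> R2 @ bar 5 tick 0 v(1, 3): B3/F4 TT -> E4/B4 P5 similar
  -> R7 @ bar 5 tick 0 v(3,): F4->B4 leap 6st
  -> R6 @ bar 5 tick 3 v(0, 2): closes on m3

(0, 0, R5, (0, 2))
(1, 0, R2, (0, 1))
(1, 0, R2, (0, 2))
(1, 0, R2, (1, 2))
(1, 0, R7, (2,))
(1, 0, R7, (3,))
(2, 0, R3, (1, 2))
(2, 0, R4, (0, 1))
(2, 1, R3, (1, 2))
(2, 2, R3, (1, 2))
(2, 3, R3, (1, 2))
(4, 0, R7, (1,))
(4, 0, R8, (0, 2))
(5, 0, R2, (0, 1))
(5, 0, R2, (0, 3))
(5, 0, R2, (1, 3))
(5, 0, R7, (3,))
(5, 3, R6, (0, 2))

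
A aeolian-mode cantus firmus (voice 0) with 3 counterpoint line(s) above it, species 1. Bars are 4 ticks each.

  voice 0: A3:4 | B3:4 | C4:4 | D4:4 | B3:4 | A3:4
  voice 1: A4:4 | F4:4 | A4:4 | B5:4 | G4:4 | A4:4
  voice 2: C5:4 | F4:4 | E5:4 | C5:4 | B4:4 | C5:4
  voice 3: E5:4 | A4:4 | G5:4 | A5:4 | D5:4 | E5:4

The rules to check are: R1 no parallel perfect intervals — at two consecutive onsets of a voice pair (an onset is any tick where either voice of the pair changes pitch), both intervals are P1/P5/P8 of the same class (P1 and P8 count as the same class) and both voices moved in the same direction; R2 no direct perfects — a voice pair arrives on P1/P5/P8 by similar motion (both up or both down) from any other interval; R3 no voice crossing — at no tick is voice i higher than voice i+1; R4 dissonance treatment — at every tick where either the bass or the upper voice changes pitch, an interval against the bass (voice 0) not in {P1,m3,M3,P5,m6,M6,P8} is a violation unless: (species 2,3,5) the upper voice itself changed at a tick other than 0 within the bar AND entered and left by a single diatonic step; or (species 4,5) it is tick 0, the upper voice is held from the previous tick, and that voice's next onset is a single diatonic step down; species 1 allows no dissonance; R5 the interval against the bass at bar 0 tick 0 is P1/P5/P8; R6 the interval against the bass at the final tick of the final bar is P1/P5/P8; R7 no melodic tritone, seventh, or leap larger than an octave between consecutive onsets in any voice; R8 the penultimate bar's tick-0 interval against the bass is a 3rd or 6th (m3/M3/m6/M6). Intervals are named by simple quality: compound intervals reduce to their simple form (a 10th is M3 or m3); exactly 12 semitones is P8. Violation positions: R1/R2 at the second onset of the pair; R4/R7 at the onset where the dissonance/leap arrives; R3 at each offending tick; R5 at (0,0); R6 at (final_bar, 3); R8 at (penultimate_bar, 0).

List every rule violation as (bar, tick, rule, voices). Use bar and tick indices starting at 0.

(0, 0, R5, (0, 2))
(1, 0, R2, (1, 2))
(1, 0, R4, (0, 1))
(1, 0, R4, (0, 2))
(1, 0, R4, (0, 3))
(2, 0, R2, (0, 3))
(2, 0, R2, (1, 2))
(2, 0, R7, (2,))
(2, 0, R7, (3,))
(3, 0, R1, (0, 3))
(3, 0, R3, (1, 2))
(3, 0, R4, (0, 2))
(3, 0, R7, (1,))
(3, 1, R3, (1, 2))
(3, 2, R3, (1, 2))
(3, 3, R3, (1, 2))
(4, 0, R2, (0, 2))
(4, 0, R2, (1, 3))
(4, 0, R7, (1,))
(4, 0, R8, (0, 2))
(5, 0, R1, (1, 3))
(5, 3, R6, (0, 2))

bar 0: v0=A3 v1=A4 v2=C5 v3=E5 downbeat P5
bar 1: v0=B3 v1=F4 v2=F4 v3=A4 downbeat m7
bar 2: v0=C4 v1=A4 v2=E5 v3=G5 downbeat P5
bar 3: v0=D4 v1=B5 v2=C5 v3=A5 downbeat P5
bar 4: v0=B3 v1=G4 v2=B4 v3=D5 downbeat m3
bar 5: v0=A3 v1=A4 v2=C5 v3=E5 downbeat P5
  -> R5 @ bar 0 tick 0 v(0, 2): opens on m3
  -> R2 @ bar 1 tick 0 v(1, 2): A4/C5 m3 -> F4/F4 P1 similar
  -> R4 @ bar 1 tick 0 v(0, 1): B3/F4 TT untreated
  -> R4 @ bar 1 tick 0 v(0, 2): B3/F4 TT untreated
  -> R4 @ bar 1 tick 0 v(0, 3): B3/A4 m7 untreated
  -> R2 @ bar 2 tick 0 v(0, 3): B3/A4 m7 -> C4/G5 P5 similar
  -> R2 @ bar 2 tick 0 v(1, 2): F4/F4 P1 -> A4/E5 P5 similar
  -> R7 @ bar 2 tick 0 v(2,): F4->E5 leap 11st
  -> R7 @ bar 2 tick 0 v(3,): A4->G5 leap 10st
  -> R1 @ bar 3 tick 0 v(0, 3): C4/G5 P5 -> D4/A5 P5 similar
  -> R3 @ bar 3 tick 0 v(1, 2): B5 above C5
  -> R4 @ bar 3 tick 0 v(0, 2): D4/C5 m7 untreated
  -> R7 @ bar 3 tick 0 v(1,): A4->B5 leap 14st
  -> R3 @ bar 3 tick 1 v(1, 2): B5 above C5
  -> R3 @ bar 3 tick 2 v(1, 2): B5 above C5
  -> R3 @ bar 3 tick 3 v(1, 2): B5 above C5
  -> R2 @ bar 4 tick 0 v(0, 2): D4/C5 m7 -> B3/B4 P8 similar
  -> R2 @ bar 4 tick 0 v(1, 3): B5/A5 M2 -> G4/D5 P5 similar
  -> R7 @ bar 4 tick 0 v(1,): B5->G4 leap 16st
  -> R8 @ bar 4 tick 0 v(0, 2): penult P8 not 3rd/6th
  -> R1 @ bar 5 tick 0 v(1, 3): G4/D5 P5 -> A4/E5 P5 similar
  -> R6 @ bar 5 tick 3 v(0, 2): closes on m3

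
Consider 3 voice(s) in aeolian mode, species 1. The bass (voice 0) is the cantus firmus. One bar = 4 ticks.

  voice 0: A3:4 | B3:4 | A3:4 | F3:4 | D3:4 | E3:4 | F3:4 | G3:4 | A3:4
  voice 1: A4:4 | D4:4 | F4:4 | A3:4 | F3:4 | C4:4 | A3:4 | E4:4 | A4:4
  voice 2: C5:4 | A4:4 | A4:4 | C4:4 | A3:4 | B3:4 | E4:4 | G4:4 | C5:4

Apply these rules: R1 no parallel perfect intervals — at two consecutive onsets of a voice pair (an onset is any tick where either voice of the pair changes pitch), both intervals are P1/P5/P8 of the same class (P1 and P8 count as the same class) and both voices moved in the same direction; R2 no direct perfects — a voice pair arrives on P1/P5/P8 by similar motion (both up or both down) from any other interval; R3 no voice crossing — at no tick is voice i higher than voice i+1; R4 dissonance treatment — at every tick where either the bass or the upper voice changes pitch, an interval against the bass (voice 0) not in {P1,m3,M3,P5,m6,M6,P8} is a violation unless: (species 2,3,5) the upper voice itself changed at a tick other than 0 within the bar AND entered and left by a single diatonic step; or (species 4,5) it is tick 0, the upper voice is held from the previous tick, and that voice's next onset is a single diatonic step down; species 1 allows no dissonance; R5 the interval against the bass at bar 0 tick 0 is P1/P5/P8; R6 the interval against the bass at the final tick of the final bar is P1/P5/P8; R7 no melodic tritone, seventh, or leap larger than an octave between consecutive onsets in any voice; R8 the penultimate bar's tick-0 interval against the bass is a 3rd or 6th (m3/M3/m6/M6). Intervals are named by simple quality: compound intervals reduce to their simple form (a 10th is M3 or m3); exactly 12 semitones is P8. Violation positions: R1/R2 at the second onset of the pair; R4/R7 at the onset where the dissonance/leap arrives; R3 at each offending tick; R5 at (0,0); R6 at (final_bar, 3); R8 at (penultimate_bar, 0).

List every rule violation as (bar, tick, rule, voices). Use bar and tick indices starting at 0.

(0, 0, R5, (0, 2))
(1, 0, R2, (1, 2))
(1, 0, R4, (0, 2))
(3, 0, R2, (0, 2))
(4, 0, R1, (0, 2))
(5, 0, R1, (0, 2))
(5, 0, R3, (1, 2))
(5, 1, R3, (1, 2))
(5, 2, R3, (1, 2))
(5, 3, R3, (1, 2))
(6, 0, R4, (0, 2))
(7, 0, R2, (0, 2))
(7, 0, R8, (0, 2))
(8, 0, R2, (0, 1))
(8, 3, R6, (0, 2))

bar 0: v0=A3 v1=A4 v2=C5 downbeat m3
bar 1: v0=B3 v1=D4 v2=A4 downbeat m7
bar 2: v0=A3 v1=F4 v2=A4 downbeat P8
bar 3: v0=F3 v1=A3 v2=C4 downbeat P5
bar 4: v0=D3 v1=F3 v2=A3 downbeat P5
bar 5: v0=E3 v1=C4 v2=B3 downbeat P5
bar 6: v0=F3 v1=A3 v2=E4 downbeat M7
bar 7: v0=G3 v1=E4 v2=G4 downbeat P8
bar 8: v0=A3 v1=A4 v2=C5 downbeat m3
  -> R5 @ bar 0 tick 0 v(0, 2): opens on m3
  -> R2 @ bar 1 tick 0 v(1, 2): A4/C5 m3 -> D4/A4 P5 similar
  -> R4 @ bar 1 tick 0 v(0, 2): B3/A4 m7 untreated
  -> R2 @ bar 3 tick 0 v(0, 2): A3/A4 P8 -> F3/C4 P5 similar
  -> R1 @ bar 4 tick 0 v(0, 2): F3/C4 P5 -> D3/A3 P5 similar
  -> R1 @ bar 5 tick 0 v(0, 2): D3/A3 P5 -> E3/B3 P5 similar
  -> R3 @ bar 5 tick 0 v(1, 2): C4 above B3
  -> R3 @ bar 5 tick 1 v(1, 2): C4 above B3
  -> R3 @ bar 5 tick 2 v(1, 2): C4 above B3
  -> R3 @ bar 5 tick 3 v(1, 2): C4 above B3
  -> R4 @ bar 6 tick 0 v(0, 2): F3/E4 M7 untreated
  -> R2 @ bar 7 tick 0 v(0, 2): F3/E4 M7 -> G3/G4 P8 similar
  -> R8 @ bar 7 tick 0 v(0, 2): penult P8 not 3rd/6th
  -> R2 @ bar 8 tick 0 v(0, 1): G3/E4 M6 -> A3/A4 P8 similar
  -> R6 @ bar 8 tick 3 v(0, 2): closes on m3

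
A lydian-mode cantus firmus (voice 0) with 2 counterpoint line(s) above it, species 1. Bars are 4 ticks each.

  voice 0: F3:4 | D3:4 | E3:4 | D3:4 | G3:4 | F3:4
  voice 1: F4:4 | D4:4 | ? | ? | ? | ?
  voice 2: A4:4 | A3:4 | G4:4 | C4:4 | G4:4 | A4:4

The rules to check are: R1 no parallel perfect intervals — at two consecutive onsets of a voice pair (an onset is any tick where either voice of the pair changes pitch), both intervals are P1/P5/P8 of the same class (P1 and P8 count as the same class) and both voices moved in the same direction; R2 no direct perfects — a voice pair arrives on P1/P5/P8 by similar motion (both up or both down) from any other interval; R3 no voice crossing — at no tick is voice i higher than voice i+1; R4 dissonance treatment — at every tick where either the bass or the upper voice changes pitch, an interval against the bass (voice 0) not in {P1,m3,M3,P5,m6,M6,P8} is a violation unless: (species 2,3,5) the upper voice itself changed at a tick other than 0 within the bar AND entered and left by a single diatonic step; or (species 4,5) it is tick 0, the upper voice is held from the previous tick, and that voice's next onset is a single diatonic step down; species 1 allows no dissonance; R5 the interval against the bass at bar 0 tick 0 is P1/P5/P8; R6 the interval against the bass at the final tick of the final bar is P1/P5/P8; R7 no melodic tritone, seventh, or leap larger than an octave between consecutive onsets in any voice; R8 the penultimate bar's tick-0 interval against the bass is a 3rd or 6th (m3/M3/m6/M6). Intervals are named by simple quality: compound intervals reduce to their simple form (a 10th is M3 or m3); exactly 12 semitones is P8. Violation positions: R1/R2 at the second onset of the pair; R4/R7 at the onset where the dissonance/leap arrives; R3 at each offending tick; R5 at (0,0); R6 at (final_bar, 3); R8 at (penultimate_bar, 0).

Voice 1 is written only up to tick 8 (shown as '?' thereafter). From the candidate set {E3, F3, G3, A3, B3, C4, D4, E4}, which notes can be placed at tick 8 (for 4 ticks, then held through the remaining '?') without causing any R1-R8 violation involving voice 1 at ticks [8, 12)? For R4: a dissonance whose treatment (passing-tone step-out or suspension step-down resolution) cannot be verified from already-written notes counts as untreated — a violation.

{B3, C4, G3}

E3: violates R7
F3: violates R4
G3: legal
A3: violates R4
B3: legal
C4: legal
D4: violates R4
E4: violates R1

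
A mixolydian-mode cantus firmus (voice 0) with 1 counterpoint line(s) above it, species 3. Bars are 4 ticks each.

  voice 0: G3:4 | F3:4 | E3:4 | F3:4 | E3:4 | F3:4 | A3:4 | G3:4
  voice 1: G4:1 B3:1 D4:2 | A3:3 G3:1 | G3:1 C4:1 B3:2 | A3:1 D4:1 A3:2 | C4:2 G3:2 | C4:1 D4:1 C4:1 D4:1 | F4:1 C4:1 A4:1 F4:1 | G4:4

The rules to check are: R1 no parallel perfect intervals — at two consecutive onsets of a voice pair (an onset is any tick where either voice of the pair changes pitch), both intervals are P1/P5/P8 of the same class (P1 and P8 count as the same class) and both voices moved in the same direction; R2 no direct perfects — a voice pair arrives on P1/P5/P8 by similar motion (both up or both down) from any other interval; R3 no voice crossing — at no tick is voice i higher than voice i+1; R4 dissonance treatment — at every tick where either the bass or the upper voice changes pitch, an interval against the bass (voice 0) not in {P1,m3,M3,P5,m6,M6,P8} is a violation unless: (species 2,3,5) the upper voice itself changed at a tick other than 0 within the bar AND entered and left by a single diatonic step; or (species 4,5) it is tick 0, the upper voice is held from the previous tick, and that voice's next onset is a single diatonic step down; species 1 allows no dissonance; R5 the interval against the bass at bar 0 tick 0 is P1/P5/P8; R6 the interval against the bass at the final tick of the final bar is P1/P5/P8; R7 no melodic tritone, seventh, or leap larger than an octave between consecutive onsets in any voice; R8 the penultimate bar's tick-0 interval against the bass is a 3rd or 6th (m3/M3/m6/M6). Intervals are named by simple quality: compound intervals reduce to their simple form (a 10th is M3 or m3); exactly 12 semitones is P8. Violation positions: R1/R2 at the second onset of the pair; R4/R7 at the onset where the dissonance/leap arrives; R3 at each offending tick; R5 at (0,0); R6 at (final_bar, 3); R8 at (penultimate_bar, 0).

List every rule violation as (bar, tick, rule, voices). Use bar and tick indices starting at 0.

bar 0: v0=G3 v1=G4 downbeat P8
bar 1: v0=F3 v1=A3 downbeat M3
bar 2: v0=E3 v1=G3 downbeat m3
bar 3: v0=F3 v1=A3 downbeat M3
bar 4: v0=E3 v1=C4 downbeat m6
bar 5: v0=F3 v1=C4 downbeat P5
bar 6: v0=A3 v1=F4 downbeat m6
bar 7: v0=G3 v1=G4 downbeat P8
  -> R4 @ bar 1 tick 3 v(0, 1): F3/G3 M2 untreated
  -> R2 @ bar 5 tick 0 v(0, 1): E3/G3 m3 -> F3/C4 P5 similar

(1, 3, R4, (0, 1))
(5, 0, R2, (0, 1))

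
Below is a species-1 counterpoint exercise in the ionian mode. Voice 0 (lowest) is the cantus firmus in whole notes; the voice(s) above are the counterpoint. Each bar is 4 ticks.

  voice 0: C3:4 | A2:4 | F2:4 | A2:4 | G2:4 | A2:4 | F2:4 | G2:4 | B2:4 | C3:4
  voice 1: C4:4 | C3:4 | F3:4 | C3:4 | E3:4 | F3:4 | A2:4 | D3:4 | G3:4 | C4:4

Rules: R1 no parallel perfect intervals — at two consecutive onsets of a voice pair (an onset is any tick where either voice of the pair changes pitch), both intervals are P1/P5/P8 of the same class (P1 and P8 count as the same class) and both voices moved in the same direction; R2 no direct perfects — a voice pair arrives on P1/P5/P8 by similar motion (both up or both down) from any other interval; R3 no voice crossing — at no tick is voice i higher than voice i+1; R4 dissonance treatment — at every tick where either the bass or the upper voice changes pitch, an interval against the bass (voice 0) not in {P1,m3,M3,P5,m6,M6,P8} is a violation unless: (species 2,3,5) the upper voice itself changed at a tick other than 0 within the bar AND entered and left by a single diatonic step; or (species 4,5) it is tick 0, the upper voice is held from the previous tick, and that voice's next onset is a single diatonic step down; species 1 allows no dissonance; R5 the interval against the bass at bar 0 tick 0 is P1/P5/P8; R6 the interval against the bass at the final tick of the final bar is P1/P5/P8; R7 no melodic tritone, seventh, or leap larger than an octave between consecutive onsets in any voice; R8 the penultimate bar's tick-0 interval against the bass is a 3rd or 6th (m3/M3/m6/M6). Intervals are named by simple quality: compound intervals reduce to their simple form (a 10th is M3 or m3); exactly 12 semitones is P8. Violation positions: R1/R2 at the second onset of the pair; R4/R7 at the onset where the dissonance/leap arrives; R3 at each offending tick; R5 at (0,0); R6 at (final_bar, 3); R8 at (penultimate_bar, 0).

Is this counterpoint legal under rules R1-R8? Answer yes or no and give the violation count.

No (2 violations)

bar 0: v0=C3 v1=C4 (P8)
bar 1: v0=A2 v1=C3 (m3)
bar 2: v0=F2 v1=F3 (P8)
bar 3: v0=A2 v1=C3 (m3)
bar 4: v0=G2 v1=E3 (M6)
bar 5: v0=A2 v1=F3 (m6)
bar 6: v0=F2 v1=A2 (M3)
bar 7: v0=G2 v1=D3 (P5)
bar 8: v0=B2 v1=G3 (m6)
bar 9: v0=C3 v1=C4 (P8)
  R2 @ bar7.0: F2/A2 M3 -> G2/D3 P5 similar
  R2 @ bar9.0: B2/G3 m6 -> C3/C4 P8 similar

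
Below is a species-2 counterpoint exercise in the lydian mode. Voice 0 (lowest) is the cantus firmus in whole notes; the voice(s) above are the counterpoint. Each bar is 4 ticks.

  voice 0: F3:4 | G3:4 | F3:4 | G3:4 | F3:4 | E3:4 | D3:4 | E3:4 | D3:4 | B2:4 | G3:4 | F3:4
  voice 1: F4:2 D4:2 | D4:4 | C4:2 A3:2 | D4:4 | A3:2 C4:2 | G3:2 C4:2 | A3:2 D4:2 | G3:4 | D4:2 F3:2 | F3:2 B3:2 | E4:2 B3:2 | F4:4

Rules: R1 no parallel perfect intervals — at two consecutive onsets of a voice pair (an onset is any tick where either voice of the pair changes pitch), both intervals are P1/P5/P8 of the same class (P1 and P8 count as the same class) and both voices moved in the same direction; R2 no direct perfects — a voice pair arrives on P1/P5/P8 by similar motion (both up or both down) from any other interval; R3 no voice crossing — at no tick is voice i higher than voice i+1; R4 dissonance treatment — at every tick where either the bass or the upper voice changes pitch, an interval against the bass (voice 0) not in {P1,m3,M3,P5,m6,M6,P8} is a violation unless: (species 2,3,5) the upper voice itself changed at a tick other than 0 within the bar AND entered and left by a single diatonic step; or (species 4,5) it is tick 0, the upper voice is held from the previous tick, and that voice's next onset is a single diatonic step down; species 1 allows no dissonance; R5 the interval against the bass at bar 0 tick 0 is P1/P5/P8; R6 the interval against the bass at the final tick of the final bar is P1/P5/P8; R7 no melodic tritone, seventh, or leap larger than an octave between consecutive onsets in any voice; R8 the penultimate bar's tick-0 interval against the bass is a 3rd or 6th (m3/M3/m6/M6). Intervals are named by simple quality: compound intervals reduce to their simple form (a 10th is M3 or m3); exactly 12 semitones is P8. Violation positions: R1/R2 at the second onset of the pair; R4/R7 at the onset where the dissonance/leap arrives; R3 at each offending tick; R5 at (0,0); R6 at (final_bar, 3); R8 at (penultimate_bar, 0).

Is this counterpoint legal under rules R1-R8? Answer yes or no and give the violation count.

No (6 violations)

bar 0: v0=F3 v1=F4 (P8)
bar 1: v0=G3 v1=D4 (P5)
bar 2: v0=F3 v1=C4 (P5)
bar 3: v0=G3 v1=D4 (P5)
bar 4: v0=F3 v1=A3 (M3)
bar 5: v0=E3 v1=G3 (m3)
bar 6: v0=D3 v1=A3 (P5)
bar 7: v0=E3 v1=G3 (m3)
bar 8: v0=D3 v1=D4 (P8)
bar 9: v0=B2 v1=F3 (TT)
bar 10: v0=G3 v1=E4 (M6)
bar 11: v0=F3 v1=F4 (P8)
  R1 @ bar2.0: G3/D4 P5 -> F3/C4 P5 similar
  R2 @ bar3.0: F3/A3 M3 -> G3/D4 P5 similar
  R2 @ bar6.0: E3/C4 m6 -> D3/A3 P5 similar
  R4 @ bar9.0: B2/F3 TT untreated
  R7 @ bar9.2: F3->B3 leap 6st
  R7 @ bar11.0: B3->F4 leap 6st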